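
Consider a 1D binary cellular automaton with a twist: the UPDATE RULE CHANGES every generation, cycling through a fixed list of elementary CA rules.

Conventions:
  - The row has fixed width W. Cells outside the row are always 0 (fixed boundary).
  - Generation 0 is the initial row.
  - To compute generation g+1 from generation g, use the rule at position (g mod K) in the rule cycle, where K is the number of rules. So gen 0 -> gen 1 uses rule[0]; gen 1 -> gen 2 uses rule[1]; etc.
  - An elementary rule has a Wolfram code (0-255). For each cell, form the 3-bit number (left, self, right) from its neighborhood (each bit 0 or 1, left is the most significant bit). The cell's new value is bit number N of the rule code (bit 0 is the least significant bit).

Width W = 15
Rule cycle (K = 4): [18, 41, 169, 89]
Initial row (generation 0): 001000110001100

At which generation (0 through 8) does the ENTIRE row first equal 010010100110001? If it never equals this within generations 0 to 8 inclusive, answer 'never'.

Answer: never

Derivation:
Gen 0: 001000110001100
Gen 1 (rule 18): 010101001010010
Gen 2 (rule 41): 001010000100000
Gen 3 (rule 169): 100100110001111
Gen 4 (rule 89): 010010111101001
Gen 5 (rule 18): 101100000000110
Gen 6 (rule 41): 011001111110100
Gen 7 (rule 169): 010001111101001
Gen 8 (rule 89): 001101000100100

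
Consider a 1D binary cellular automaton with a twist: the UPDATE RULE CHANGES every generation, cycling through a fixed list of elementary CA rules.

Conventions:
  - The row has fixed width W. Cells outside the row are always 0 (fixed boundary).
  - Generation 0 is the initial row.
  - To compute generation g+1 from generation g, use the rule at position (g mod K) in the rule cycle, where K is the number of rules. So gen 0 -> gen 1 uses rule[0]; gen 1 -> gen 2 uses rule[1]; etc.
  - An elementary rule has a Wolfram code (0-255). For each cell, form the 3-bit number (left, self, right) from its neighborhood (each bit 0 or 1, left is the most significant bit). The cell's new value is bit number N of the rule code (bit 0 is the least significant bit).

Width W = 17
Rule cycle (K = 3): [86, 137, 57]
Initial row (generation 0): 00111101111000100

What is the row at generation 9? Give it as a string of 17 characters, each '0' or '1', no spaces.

Gen 0: 00111101111000100
Gen 1 (rule 86): 01000100001101110
Gen 2 (rule 137): 00010001101001100
Gen 3 (rule 57): 11001101010101011
Gen 4 (rule 86): 01110101010101001
Gen 5 (rule 137): 01100000000000000
Gen 6 (rule 57): 01011111111111111
Gen 7 (rule 86): 11000000000000001
Gen 8 (rule 137): 10011111111111100
Gen 9 (rule 57): 01010000000000011

Answer: 01010000000000011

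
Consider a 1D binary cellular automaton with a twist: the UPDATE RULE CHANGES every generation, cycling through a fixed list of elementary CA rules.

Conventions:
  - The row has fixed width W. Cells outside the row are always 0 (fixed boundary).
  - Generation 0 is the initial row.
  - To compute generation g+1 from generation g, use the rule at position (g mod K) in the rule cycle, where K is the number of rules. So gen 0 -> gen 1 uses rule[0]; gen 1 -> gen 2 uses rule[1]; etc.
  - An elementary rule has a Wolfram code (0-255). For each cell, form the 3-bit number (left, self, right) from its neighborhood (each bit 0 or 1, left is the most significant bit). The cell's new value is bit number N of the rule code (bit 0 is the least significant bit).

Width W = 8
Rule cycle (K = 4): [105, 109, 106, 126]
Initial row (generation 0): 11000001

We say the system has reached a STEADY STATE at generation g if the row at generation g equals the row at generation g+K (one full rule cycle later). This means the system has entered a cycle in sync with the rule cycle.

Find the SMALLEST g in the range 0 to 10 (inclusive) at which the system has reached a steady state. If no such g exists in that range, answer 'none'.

Answer: 4

Derivation:
Gen 0: 11000001
Gen 1 (rule 105): 11011100
Gen 2 (rule 109): 11110101
Gen 3 (rule 106): 10011010
Gen 4 (rule 126): 11111111
Gen 5 (rule 105): 10000001
Gen 6 (rule 109): 10111101
Gen 7 (rule 106): 01100110
Gen 8 (rule 126): 11111111
Gen 9 (rule 105): 10000001
Gen 10 (rule 109): 10111101
Gen 11 (rule 106): 01100110
Gen 12 (rule 126): 11111111
Gen 13 (rule 105): 10000001
Gen 14 (rule 109): 10111101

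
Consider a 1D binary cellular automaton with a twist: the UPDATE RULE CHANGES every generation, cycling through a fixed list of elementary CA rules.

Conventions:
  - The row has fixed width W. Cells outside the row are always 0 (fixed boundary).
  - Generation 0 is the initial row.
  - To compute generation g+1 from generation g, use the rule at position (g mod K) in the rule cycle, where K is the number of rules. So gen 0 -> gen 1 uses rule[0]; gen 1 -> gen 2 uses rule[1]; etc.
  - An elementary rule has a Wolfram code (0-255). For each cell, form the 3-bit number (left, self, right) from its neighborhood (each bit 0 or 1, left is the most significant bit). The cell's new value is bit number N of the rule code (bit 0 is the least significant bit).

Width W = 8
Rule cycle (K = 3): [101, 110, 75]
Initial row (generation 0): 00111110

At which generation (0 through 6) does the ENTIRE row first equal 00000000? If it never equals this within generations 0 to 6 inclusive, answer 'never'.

Answer: never

Derivation:
Gen 0: 00111110
Gen 1 (rule 101): 10000010
Gen 2 (rule 110): 10000110
Gen 3 (rule 75): 00111110
Gen 4 (rule 101): 10000010
Gen 5 (rule 110): 10000110
Gen 6 (rule 75): 00111110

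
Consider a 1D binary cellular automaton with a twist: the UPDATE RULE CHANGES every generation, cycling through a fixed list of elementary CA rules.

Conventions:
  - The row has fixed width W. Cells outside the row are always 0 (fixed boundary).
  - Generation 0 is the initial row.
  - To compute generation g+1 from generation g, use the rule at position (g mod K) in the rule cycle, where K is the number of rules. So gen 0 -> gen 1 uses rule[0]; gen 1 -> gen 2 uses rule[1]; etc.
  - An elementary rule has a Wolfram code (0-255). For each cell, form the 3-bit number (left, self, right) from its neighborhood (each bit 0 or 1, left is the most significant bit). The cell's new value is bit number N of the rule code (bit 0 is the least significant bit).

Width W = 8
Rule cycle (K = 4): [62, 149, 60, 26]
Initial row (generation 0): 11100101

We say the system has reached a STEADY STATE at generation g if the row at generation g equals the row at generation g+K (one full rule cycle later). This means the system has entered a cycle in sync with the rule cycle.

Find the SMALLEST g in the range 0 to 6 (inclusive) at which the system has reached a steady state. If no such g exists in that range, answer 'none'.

Gen 0: 11100101
Gen 1 (rule 62): 10011111
Gen 2 (rule 149): 11001110
Gen 3 (rule 60): 10101001
Gen 4 (rule 26): 00000110
Gen 5 (rule 62): 00001101
Gen 6 (rule 149): 11100001
Gen 7 (rule 60): 10010001
Gen 8 (rule 26): 01101010
Gen 9 (rule 62): 11011111
Gen 10 (rule 149): 00001110

Answer: none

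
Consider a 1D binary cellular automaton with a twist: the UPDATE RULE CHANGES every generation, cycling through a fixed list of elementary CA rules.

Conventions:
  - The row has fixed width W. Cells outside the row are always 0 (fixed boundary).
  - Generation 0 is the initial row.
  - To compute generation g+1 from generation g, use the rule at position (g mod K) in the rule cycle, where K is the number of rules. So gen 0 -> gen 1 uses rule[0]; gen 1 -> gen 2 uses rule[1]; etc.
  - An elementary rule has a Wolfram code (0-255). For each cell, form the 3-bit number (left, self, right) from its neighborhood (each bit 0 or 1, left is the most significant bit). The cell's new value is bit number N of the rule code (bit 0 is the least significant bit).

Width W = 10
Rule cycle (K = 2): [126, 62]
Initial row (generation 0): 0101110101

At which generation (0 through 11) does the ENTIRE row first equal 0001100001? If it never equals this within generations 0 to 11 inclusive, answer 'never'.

Gen 0: 0101110101
Gen 1 (rule 126): 1111011111
Gen 2 (rule 62): 1000110000
Gen 3 (rule 126): 1101111000
Gen 4 (rule 62): 1011000100
Gen 5 (rule 126): 1111101110
Gen 6 (rule 62): 1000011001
Gen 7 (rule 126): 1100111111
Gen 8 (rule 62): 1011100000
Gen 9 (rule 126): 1110110000
Gen 10 (rule 62): 1001101000
Gen 11 (rule 126): 1111111100

Answer: never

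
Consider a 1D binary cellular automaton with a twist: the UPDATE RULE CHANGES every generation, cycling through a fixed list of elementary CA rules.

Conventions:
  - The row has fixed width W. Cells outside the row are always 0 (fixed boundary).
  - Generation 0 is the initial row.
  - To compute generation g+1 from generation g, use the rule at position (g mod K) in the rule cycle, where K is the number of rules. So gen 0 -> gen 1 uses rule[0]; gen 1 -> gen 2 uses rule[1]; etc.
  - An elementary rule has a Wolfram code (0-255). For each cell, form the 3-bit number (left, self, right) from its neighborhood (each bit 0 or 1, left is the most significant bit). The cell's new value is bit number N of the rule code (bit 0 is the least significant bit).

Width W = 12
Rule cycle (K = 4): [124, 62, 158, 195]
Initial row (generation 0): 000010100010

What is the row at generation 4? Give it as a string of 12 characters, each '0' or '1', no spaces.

Answer: 110100001100

Derivation:
Gen 0: 000010100010
Gen 1 (rule 124): 000011110011
Gen 2 (rule 62): 000110001110
Gen 3 (rule 158): 001101011101
Gen 4 (rule 195): 110100001100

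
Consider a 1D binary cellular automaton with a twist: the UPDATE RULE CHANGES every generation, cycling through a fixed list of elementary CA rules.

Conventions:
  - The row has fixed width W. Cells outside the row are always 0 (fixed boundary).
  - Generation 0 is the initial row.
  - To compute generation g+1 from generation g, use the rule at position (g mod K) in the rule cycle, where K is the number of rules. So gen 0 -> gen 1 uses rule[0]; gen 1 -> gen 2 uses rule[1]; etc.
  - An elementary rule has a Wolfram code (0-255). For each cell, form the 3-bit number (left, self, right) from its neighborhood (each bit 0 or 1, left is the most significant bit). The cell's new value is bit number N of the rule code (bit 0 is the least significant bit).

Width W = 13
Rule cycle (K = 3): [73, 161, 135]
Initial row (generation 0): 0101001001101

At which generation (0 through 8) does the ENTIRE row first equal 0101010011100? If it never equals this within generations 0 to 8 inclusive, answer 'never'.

Answer: 8

Derivation:
Gen 0: 0101001001101
Gen 1 (rule 73): 0000000001100
Gen 2 (rule 161): 1111111100001
Gen 3 (rule 135): 0111111001111
Gen 4 (rule 73): 0100001001001
Gen 5 (rule 161): 0001100000000
Gen 6 (rule 135): 1110001111111
Gen 7 (rule 73): 1010101000001
Gen 8 (rule 161): 0101010011100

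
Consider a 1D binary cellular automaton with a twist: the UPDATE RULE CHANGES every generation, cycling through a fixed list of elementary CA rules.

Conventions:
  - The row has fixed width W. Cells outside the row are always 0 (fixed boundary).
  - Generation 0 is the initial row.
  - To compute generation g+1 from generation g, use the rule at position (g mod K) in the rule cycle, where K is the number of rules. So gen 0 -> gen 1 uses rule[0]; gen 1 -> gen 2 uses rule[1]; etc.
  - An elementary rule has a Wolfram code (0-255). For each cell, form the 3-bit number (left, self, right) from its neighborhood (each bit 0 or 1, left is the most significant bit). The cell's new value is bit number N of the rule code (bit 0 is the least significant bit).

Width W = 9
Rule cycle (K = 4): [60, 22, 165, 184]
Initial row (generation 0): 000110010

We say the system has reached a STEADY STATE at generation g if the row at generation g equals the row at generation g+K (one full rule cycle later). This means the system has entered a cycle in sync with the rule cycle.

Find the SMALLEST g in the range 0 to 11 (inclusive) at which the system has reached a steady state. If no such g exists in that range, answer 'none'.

Gen 0: 000110010
Gen 1 (rule 60): 000101011
Gen 2 (rule 22): 001101000
Gen 3 (rule 165): 100011011
Gen 4 (rule 184): 010010110
Gen 5 (rule 60): 011011101
Gen 6 (rule 22): 100000001
Gen 7 (rule 165): 101111101
Gen 8 (rule 184): 011111010
Gen 9 (rule 60): 010000111
Gen 10 (rule 22): 111001000
Gen 11 (rule 165): 010001011
Gen 12 (rule 184): 001000110
Gen 13 (rule 60): 001100101
Gen 14 (rule 22): 010011101
Gen 15 (rule 165): 010001011

Answer: 11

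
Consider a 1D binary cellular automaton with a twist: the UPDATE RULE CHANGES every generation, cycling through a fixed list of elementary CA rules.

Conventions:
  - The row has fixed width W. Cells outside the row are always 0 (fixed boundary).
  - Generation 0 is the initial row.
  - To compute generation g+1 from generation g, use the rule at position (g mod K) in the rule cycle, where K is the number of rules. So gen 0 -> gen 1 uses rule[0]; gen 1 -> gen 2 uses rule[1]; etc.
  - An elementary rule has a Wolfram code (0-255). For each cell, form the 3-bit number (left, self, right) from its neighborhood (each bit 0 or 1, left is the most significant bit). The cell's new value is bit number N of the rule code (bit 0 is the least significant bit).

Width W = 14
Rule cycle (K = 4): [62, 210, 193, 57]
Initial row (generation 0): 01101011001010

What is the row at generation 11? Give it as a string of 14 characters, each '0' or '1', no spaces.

Gen 0: 01101011001010
Gen 1 (rule 62): 11011110111111
Gen 2 (rule 210): 01001110011111
Gen 3 (rule 193): 00000110001111
Gen 4 (rule 57): 11110101101000
Gen 5 (rule 62): 10001111011100
Gen 6 (rule 210): 01010111001110
Gen 7 (rule 193): 00000011000110
Gen 8 (rule 57): 11111010110101
Gen 9 (rule 62): 10000111101111
Gen 10 (rule 210): 01001011100111
Gen 11 (rule 193): 00000001100011

Answer: 00000001100011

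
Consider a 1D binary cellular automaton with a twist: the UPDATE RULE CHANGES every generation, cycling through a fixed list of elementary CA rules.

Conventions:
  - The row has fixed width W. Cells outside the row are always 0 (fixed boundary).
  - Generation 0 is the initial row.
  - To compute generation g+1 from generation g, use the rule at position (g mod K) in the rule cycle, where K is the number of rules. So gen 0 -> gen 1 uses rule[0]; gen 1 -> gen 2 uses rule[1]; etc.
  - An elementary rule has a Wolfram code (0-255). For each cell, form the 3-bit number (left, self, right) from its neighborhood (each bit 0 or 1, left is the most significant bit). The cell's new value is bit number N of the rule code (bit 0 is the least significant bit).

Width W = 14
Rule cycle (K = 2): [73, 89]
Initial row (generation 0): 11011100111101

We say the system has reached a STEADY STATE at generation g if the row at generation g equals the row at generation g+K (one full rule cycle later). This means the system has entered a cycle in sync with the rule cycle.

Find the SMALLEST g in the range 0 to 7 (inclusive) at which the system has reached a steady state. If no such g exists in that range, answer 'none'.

Gen 0: 11011100111101
Gen 1 (rule 73): 11010100100100
Gen 2 (rule 89): 11000010010011
Gen 3 (rule 73): 11011000000011
Gen 4 (rule 89): 11011111111011
Gen 5 (rule 73): 11010000001011
Gen 6 (rule 89): 11001111100011
Gen 7 (rule 73): 11001000101011
Gen 8 (rule 89): 11100110000011
Gen 9 (rule 73): 10100110111011

Answer: none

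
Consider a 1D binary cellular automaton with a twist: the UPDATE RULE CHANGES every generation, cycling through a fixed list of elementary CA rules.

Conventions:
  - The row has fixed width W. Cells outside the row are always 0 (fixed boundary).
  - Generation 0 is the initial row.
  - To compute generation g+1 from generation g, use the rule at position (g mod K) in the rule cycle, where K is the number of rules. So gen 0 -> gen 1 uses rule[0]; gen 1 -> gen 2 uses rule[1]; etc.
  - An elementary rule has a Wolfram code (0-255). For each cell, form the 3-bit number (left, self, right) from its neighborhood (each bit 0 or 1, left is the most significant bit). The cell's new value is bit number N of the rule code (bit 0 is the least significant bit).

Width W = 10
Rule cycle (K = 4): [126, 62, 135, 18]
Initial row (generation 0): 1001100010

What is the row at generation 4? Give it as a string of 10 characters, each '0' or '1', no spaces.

Gen 0: 1001100010
Gen 1 (rule 126): 1111110111
Gen 2 (rule 62): 1000001100
Gen 3 (rule 135): 1011110001
Gen 4 (rule 18): 0000001010

Answer: 0000001010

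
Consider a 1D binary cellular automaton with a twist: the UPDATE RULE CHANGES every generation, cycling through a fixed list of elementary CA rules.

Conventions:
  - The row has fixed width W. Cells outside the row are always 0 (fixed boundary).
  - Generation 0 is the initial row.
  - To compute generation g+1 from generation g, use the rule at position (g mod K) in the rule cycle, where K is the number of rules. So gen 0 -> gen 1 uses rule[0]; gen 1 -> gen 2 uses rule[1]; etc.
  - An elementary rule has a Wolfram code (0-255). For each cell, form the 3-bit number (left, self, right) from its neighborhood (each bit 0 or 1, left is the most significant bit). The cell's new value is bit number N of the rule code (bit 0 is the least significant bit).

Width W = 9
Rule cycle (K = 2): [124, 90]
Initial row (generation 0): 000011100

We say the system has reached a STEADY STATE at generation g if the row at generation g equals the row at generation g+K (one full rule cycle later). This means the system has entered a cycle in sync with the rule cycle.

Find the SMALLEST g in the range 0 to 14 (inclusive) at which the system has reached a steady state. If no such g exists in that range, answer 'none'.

Gen 0: 000011100
Gen 1 (rule 124): 000010110
Gen 2 (rule 90): 000100111
Gen 3 (rule 124): 000110101
Gen 4 (rule 90): 001110000
Gen 5 (rule 124): 001011000
Gen 6 (rule 90): 010011100
Gen 7 (rule 124): 011010110
Gen 8 (rule 90): 111000111
Gen 9 (rule 124): 101100101
Gen 10 (rule 90): 001111000
Gen 11 (rule 124): 001001100
Gen 12 (rule 90): 010111110
Gen 13 (rule 124): 011100011
Gen 14 (rule 90): 110110111
Gen 15 (rule 124): 111111101
Gen 16 (rule 90): 100000100

Answer: none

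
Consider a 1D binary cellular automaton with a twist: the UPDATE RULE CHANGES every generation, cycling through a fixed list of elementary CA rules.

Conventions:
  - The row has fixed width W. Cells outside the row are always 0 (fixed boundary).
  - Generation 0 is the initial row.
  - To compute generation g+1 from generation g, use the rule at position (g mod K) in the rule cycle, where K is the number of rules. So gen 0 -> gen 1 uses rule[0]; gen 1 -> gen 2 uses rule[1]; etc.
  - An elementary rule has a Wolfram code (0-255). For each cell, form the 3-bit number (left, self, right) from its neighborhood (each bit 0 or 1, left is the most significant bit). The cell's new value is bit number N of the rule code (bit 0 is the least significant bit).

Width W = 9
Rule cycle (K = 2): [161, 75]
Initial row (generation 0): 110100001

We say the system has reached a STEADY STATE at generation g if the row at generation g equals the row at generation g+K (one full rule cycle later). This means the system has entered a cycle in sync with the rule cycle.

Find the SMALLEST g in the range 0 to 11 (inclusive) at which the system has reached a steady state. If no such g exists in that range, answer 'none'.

Answer: none

Derivation:
Gen 0: 110100001
Gen 1 (rule 161): 001001100
Gen 2 (rule 75): 110011101
Gen 3 (rule 161): 000001010
Gen 4 (rule 75): 111110000
Gen 5 (rule 161): 011100111
Gen 6 (rule 75): 110101101
Gen 7 (rule 161): 001010010
Gen 8 (rule 75): 110000100
Gen 9 (rule 161): 000110001
Gen 10 (rule 75): 111110110
Gen 11 (rule 161): 011101000
Gen 12 (rule 75): 110100011
Gen 13 (rule 161): 001001000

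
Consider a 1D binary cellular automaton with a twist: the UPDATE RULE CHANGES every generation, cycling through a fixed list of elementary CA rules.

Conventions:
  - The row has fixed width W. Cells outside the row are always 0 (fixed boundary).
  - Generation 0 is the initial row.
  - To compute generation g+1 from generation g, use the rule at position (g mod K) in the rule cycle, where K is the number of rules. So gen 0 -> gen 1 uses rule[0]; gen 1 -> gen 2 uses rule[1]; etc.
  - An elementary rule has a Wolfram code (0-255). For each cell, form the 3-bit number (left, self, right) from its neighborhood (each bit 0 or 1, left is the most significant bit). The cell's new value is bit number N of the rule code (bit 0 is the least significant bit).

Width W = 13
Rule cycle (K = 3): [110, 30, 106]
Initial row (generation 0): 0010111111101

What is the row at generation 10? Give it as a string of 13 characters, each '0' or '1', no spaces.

Gen 0: 0010111111101
Gen 1 (rule 110): 0111100000111
Gen 2 (rule 30): 1100010001100
Gen 3 (rule 106): 1100100011100
Gen 4 (rule 110): 1101100110100
Gen 5 (rule 30): 1001011100110
Gen 6 (rule 106): 0010110101110
Gen 7 (rule 110): 0111111111010
Gen 8 (rule 30): 1100000000011
Gen 9 (rule 106): 1100000000111
Gen 10 (rule 110): 1100000001101

Answer: 1100000001101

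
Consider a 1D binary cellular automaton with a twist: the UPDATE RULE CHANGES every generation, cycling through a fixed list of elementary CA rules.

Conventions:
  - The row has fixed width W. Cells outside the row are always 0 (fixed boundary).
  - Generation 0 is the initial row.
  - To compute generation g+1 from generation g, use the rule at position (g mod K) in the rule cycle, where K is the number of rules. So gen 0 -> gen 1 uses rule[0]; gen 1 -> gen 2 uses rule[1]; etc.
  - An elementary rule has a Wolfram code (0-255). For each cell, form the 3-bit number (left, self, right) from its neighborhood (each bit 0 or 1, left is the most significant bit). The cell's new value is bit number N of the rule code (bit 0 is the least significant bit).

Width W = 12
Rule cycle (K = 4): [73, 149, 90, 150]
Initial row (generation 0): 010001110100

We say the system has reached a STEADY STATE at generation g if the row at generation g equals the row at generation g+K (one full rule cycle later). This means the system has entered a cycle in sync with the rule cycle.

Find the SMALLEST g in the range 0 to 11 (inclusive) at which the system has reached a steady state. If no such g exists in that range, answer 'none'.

Gen 0: 010001110100
Gen 1 (rule 73): 000101010001
Gen 2 (rule 149): 110101011101
Gen 3 (rule 90): 110000010100
Gen 4 (rule 150): 001000110110
Gen 5 (rule 73): 100010110110
Gen 6 (rule 149): 111010000001
Gen 7 (rule 90): 101001000010
Gen 8 (rule 150): 101111100111
Gen 9 (rule 73): 001000100101
Gen 10 (rule 149): 101110110101
Gen 11 (rule 90): 001010110000
Gen 12 (rule 150): 011010001000
Gen 13 (rule 73): 011000100011
Gen 14 (rule 149): 000110111000
Gen 15 (rule 90): 001110101100

Answer: none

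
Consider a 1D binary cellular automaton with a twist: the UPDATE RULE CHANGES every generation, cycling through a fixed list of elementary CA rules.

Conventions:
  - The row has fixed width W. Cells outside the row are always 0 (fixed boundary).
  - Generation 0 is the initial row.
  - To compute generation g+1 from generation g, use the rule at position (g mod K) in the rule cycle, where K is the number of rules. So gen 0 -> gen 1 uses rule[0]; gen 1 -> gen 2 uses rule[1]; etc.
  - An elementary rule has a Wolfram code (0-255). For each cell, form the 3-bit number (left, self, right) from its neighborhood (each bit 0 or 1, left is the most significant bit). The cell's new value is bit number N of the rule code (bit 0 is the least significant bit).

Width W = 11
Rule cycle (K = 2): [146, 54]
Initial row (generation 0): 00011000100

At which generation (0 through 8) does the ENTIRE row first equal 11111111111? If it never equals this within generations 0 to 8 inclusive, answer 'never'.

Gen 0: 00011000100
Gen 1 (rule 146): 00100101010
Gen 2 (rule 54): 01111111111
Gen 3 (rule 146): 10111111110
Gen 4 (rule 54): 11000000001
Gen 5 (rule 146): 00100000010
Gen 6 (rule 54): 01110000111
Gen 7 (rule 146): 10101001010
Gen 8 (rule 54): 11111111111

Answer: 8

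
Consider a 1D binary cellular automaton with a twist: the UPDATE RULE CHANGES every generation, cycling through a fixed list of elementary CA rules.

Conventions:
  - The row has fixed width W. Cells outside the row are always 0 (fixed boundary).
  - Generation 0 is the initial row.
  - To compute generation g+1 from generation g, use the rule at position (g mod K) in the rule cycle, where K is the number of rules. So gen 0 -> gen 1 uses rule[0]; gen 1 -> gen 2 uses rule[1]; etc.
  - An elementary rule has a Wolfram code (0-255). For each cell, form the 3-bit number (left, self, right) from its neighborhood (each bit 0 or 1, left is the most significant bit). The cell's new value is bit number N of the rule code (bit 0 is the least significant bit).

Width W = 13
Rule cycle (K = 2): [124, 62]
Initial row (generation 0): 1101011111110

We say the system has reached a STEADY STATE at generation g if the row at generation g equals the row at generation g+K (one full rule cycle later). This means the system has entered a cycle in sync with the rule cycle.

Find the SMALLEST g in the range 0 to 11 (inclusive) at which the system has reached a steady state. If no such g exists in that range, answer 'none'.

Gen 0: 1101011111110
Gen 1 (rule 124): 1111110000011
Gen 2 (rule 62): 1000001000110
Gen 3 (rule 124): 1100001100111
Gen 4 (rule 62): 1010011011100
Gen 5 (rule 124): 1111011110110
Gen 6 (rule 62): 1000110001101
Gen 7 (rule 124): 1100111001111
Gen 8 (rule 62): 1011100111000
Gen 9 (rule 124): 1110110101100
Gen 10 (rule 62): 1001101111010
Gen 11 (rule 124): 1101111001111
Gen 12 (rule 62): 1011000111000
Gen 13 (rule 124): 1111100101100

Answer: none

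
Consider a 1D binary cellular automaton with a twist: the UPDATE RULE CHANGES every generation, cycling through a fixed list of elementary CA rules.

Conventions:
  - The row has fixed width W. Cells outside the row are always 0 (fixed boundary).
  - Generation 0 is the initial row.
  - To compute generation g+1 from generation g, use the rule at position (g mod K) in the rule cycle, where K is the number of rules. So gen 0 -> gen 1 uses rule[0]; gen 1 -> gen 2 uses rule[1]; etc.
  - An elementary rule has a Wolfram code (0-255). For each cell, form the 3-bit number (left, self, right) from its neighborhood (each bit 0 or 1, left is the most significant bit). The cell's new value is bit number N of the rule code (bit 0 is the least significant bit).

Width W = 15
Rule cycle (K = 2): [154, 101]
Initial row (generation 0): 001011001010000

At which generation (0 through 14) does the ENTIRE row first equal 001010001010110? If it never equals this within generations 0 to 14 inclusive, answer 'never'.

Answer: never

Derivation:
Gen 0: 001011001010000
Gen 1 (rule 154): 010010110001000
Gen 2 (rule 101): 010011010101011
Gen 3 (rule 154): 101110000000010
Gen 4 (rule 101): 110010111111010
Gen 5 (rule 154): 101100111110001
Gen 6 (rule 101): 110100000010101
Gen 7 (rule 154): 100010000100000
Gen 8 (rule 101): 101010110101111
Gen 9 (rule 154): 000000100001110
Gen 10 (rule 101): 111110101100010
Gen 11 (rule 154): 111100001010101
Gen 12 (rule 101): 000101101111111
Gen 13 (rule 154): 001001001111110
Gen 14 (rule 101): 101001000000010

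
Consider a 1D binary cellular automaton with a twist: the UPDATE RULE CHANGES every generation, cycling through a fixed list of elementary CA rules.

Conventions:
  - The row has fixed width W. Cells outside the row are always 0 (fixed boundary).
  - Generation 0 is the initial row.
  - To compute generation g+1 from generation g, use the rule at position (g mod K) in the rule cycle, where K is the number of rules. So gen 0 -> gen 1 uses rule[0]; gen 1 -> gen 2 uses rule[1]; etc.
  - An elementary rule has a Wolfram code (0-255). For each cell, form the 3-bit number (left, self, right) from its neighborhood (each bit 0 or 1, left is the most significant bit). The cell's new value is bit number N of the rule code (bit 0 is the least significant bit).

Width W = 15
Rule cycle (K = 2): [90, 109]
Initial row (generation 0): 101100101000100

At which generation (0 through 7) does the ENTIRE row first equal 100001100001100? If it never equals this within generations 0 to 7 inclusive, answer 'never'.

Answer: never

Derivation:
Gen 0: 101100101000100
Gen 1 (rule 90): 001111000101010
Gen 2 (rule 109): 101001010111110
Gen 3 (rule 90): 000110000100011
Gen 4 (rule 109): 110110110101011
Gen 5 (rule 90): 110110110000011
Gen 6 (rule 109): 111111110111011
Gen 7 (rule 90): 100000010101011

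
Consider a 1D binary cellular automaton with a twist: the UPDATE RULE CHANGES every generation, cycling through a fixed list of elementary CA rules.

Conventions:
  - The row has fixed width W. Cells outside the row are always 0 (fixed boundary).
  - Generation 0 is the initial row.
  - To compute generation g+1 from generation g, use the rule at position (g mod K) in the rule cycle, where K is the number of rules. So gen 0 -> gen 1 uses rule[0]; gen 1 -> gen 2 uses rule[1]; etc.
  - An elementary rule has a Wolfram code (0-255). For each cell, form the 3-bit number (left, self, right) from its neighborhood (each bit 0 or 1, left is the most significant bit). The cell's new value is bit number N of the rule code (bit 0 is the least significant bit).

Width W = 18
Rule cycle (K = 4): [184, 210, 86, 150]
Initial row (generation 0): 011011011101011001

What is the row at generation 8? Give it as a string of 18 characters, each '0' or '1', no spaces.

Answer: 010100000000111001

Derivation:
Gen 0: 011011011101011001
Gen 1 (rule 184): 010110111010110100
Gen 2 (rule 210): 100010011000010010
Gen 3 (rule 86): 110111101100111111
Gen 4 (rule 150): 000011000011011110
Gen 5 (rule 184): 000010100010111101
Gen 6 (rule 210): 000100010100011100
Gen 7 (rule 86): 001110110110100110
Gen 8 (rule 150): 010100000000111001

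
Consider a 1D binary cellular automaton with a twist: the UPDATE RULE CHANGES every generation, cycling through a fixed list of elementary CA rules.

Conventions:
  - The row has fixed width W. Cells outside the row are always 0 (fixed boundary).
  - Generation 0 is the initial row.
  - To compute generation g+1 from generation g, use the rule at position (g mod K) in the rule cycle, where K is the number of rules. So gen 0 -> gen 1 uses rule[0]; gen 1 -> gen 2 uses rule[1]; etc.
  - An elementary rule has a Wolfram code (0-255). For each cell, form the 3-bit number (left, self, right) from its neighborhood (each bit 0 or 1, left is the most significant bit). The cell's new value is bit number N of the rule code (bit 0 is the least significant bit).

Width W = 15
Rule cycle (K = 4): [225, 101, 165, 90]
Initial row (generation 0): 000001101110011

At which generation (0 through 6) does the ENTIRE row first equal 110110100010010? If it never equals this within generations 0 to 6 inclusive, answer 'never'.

Answer: never

Derivation:
Gen 0: 000001101110011
Gen 1 (rule 225): 111100110110001
Gen 2 (rule 101): 000100011010101
Gen 3 (rule 165): 110101000111111
Gen 4 (rule 90): 110000101100001
Gen 5 (rule 225): 010110010101100
Gen 6 (rule 101): 011010011110101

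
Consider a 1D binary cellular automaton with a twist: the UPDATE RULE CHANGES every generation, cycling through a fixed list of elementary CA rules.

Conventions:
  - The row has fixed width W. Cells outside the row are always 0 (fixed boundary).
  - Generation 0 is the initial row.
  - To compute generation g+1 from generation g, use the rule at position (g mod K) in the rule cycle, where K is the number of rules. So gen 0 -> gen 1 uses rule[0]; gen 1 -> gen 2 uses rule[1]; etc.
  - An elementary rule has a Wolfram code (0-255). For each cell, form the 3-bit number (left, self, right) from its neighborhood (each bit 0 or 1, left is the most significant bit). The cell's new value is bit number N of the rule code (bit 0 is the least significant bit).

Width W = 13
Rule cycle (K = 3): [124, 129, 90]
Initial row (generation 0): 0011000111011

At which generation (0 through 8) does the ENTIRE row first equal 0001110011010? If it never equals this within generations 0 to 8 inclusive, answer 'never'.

Answer: never

Derivation:
Gen 0: 0011000111011
Gen 1 (rule 124): 0011100101111
Gen 2 (rule 129): 1001000000110
Gen 3 (rule 90): 0110100001111
Gen 4 (rule 124): 0111110001001
Gen 5 (rule 129): 0011100100000
Gen 6 (rule 90): 0110111010000
Gen 7 (rule 124): 0111101111000
Gen 8 (rule 129): 0011000110011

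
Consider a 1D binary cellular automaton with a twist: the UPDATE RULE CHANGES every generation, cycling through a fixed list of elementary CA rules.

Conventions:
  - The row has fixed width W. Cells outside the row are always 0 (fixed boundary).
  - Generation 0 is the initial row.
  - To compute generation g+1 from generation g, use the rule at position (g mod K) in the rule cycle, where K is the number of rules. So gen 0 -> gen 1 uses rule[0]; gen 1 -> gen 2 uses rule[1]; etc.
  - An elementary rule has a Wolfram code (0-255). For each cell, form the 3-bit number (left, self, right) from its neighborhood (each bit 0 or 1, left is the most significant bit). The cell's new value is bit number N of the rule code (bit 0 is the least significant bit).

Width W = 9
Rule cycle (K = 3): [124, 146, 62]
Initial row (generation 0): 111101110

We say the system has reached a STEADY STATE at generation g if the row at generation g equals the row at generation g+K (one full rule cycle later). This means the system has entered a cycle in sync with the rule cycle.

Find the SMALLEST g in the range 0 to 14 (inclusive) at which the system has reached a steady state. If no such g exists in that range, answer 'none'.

Gen 0: 111101110
Gen 1 (rule 124): 100111011
Gen 2 (rule 146): 011010000
Gen 3 (rule 62): 110111000
Gen 4 (rule 124): 111101100
Gen 5 (rule 146): 011000010
Gen 6 (rule 62): 110100111
Gen 7 (rule 124): 111110101
Gen 8 (rule 146): 011100000
Gen 9 (rule 62): 110010000
Gen 10 (rule 124): 111011000
Gen 11 (rule 146): 010000100
Gen 12 (rule 62): 111001110
Gen 13 (rule 124): 101101011
Gen 14 (rule 146): 000000000
Gen 15 (rule 62): 000000000
Gen 16 (rule 124): 000000000
Gen 17 (rule 146): 000000000

Answer: 14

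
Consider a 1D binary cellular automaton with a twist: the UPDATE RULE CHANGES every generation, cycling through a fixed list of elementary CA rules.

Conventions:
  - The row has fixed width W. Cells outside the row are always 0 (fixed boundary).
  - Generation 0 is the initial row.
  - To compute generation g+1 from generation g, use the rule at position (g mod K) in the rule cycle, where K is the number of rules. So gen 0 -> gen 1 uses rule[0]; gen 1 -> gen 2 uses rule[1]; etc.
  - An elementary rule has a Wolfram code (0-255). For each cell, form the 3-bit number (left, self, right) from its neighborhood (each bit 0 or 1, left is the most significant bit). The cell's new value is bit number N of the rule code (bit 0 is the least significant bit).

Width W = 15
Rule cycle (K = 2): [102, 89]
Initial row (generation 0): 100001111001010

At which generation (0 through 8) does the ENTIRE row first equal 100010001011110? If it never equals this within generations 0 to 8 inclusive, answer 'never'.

Gen 0: 100001111001010
Gen 1 (rule 102): 100010001011110
Gen 2 (rule 89): 011001100010011
Gen 3 (rule 102): 101010100110101
Gen 4 (rule 89): 000000010110000
Gen 5 (rule 102): 000000111010000
Gen 6 (rule 89): 111110101001111
Gen 7 (rule 102): 000011111010001
Gen 8 (rule 89): 111010001001100

Answer: 1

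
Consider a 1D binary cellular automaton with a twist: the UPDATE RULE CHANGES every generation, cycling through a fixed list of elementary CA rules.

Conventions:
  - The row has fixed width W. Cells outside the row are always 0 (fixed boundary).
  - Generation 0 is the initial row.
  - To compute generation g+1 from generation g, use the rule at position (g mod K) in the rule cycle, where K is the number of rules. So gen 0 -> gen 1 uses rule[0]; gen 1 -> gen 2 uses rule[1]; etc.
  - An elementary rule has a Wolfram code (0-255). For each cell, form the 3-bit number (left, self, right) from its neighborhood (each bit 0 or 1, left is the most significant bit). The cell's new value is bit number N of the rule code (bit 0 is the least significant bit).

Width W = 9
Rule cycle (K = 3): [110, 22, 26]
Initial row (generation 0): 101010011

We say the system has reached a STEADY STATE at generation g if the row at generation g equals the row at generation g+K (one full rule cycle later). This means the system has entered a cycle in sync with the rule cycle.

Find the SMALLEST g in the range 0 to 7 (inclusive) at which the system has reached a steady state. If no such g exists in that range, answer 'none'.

Gen 0: 101010011
Gen 1 (rule 110): 111110111
Gen 2 (rule 22): 000000000
Gen 3 (rule 26): 000000000
Gen 4 (rule 110): 000000000
Gen 5 (rule 22): 000000000
Gen 6 (rule 26): 000000000
Gen 7 (rule 110): 000000000
Gen 8 (rule 22): 000000000
Gen 9 (rule 26): 000000000
Gen 10 (rule 110): 000000000

Answer: 2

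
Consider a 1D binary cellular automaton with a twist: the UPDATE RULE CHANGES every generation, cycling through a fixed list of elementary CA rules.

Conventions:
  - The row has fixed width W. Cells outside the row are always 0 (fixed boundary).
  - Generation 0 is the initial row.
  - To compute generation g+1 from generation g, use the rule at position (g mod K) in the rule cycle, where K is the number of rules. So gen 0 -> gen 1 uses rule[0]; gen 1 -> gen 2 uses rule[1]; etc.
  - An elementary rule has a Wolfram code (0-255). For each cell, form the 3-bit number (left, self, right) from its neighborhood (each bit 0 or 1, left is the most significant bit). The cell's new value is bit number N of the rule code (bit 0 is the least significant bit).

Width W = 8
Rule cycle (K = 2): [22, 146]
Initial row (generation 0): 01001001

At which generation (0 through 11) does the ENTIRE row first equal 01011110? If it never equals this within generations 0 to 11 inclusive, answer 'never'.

Answer: never

Derivation:
Gen 0: 01001001
Gen 1 (rule 22): 11111111
Gen 2 (rule 146): 01111110
Gen 3 (rule 22): 10000001
Gen 4 (rule 146): 01000010
Gen 5 (rule 22): 11100111
Gen 6 (rule 146): 01011010
Gen 7 (rule 22): 11000011
Gen 8 (rule 146): 00100100
Gen 9 (rule 22): 01111110
Gen 10 (rule 146): 10111101
Gen 11 (rule 22): 10000001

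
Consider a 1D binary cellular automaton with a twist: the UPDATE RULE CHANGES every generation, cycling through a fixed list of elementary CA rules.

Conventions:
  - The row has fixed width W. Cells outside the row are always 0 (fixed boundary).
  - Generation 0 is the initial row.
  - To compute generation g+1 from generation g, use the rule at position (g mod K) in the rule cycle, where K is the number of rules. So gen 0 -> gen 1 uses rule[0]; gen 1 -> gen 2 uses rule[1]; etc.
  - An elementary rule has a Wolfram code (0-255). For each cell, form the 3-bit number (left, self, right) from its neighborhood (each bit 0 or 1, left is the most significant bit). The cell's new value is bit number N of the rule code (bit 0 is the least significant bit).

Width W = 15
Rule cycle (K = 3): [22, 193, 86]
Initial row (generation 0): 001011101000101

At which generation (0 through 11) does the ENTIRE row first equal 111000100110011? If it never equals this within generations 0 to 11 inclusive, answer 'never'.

Gen 0: 001011101000101
Gen 1 (rule 22): 011000001101101
Gen 2 (rule 193): 001011100100100
Gen 3 (rule 86): 011000111111110
Gen 4 (rule 22): 100101000000001
Gen 5 (rule 193): 000000011111100
Gen 6 (rule 86): 000000100000110
Gen 7 (rule 22): 000001110001001
Gen 8 (rule 193): 111100110100000
Gen 9 (rule 86): 000111010110000
Gen 10 (rule 22): 001000010001000
Gen 11 (rule 193): 100011000100011

Answer: never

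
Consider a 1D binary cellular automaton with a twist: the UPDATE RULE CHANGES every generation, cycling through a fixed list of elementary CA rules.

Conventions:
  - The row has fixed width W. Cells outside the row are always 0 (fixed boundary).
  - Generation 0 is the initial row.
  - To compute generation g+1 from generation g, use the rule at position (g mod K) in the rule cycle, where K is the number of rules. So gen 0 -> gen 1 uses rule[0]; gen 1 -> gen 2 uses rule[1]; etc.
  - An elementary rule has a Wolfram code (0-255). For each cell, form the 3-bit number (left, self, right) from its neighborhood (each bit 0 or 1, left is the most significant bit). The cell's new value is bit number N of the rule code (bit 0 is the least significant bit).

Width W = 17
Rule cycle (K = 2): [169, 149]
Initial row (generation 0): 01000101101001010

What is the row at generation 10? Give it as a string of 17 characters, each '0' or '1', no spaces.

Answer: 11001010011111011

Derivation:
Gen 0: 01000101101001010
Gen 1 (rule 169): 00010011010000100
Gen 2 (rule 149): 11011000011110111
Gen 3 (rule 169): 10110011011101110
Gen 4 (rule 149): 10001000001000101
Gen 5 (rule 169): 00100011100010010
Gen 6 (rule 149): 10111001011011011
Gen 7 (rule 169): 01110000110110110
Gen 8 (rule 149): 00101110000000001
Gen 9 (rule 169): 10011100111111100
Gen 10 (rule 149): 11001010011111011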